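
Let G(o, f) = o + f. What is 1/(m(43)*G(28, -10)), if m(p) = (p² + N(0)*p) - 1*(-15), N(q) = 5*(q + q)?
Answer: 1/33552 ≈ 2.9804e-5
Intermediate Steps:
N(q) = 10*q (N(q) = 5*(2*q) = 10*q)
m(p) = 15 + p² (m(p) = (p² + (10*0)*p) - 1*(-15) = (p² + 0*p) + 15 = (p² + 0) + 15 = p² + 15 = 15 + p²)
G(o, f) = f + o
1/(m(43)*G(28, -10)) = 1/((15 + 43²)*(-10 + 28)) = 1/((15 + 1849)*18) = 1/(1864*18) = 1/33552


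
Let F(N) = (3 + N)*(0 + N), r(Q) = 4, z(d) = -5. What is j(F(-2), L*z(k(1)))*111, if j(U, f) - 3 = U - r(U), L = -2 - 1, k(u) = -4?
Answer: -333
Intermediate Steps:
L = -3
F(N) = N*(3 + N) (F(N) = (3 + N)*N = N*(3 + N))
j(U, f) = -1 + U (j(U, f) = 3 + (U - 1*4) = 3 + (U - 4) = 3 + (-4 + U) = -1 + U)
j(F(-2), L*z(k(1)))*111 = (-1 - 2*(3 - 2))*111 = (-1 - 2*1)*111 = (-1 - 2)*111 = -3*111 = -333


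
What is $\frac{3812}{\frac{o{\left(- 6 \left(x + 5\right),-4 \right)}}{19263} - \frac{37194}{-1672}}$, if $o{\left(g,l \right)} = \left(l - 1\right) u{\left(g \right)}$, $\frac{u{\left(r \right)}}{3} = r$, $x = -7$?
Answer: $\frac{20462648272}{119361177} \approx 171.43$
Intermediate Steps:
$u{\left(r \right)} = 3 r$
$o{\left(g,l \right)} = 3 g \left(-1 + l\right)$ ($o{\left(g,l \right)} = \left(l - 1\right) 3 g = \left(-1 + l\right) 3 g = 3 g \left(-1 + l\right)$)
$\frac{3812}{\frac{o{\left(- 6 \left(x + 5\right),-4 \right)}}{19263} - \frac{37194}{-1672}} = \frac{3812}{\frac{3 \left(- 6 \left(-7 + 5\right)\right) \left(-1 - 4\right)}{19263} - \frac{37194}{-1672}} = \frac{3812}{3 \left(\left(-6\right) \left(-2\right)\right) \left(-5\right) \frac{1}{19263} - - \frac{18597}{836}} = \frac{3812}{3 \cdot 12 \left(-5\right) \frac{1}{19263} + \frac{18597}{836}} = \frac{3812}{\left(-180\right) \frac{1}{19263} + \frac{18597}{836}} = \frac{3812}{- \frac{60}{6421} + \frac{18597}{836}} = \frac{3812}{\frac{119361177}{5367956}} = 3812 \cdot \frac{5367956}{119361177} = \frac{20462648272}{119361177}$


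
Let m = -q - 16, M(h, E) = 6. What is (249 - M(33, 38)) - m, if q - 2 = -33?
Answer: 228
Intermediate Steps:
q = -31 (q = 2 - 33 = -31)
m = 15 (m = -1*(-31) - 16 = 31 - 16 = 15)
(249 - M(33, 38)) - m = (249 - 1*6) - 1*15 = (249 - 6) - 15 = 243 - 15 = 228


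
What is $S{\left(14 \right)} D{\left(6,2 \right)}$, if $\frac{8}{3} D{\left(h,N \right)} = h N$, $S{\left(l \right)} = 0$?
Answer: $0$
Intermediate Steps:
$D{\left(h,N \right)} = \frac{3 N h}{8}$ ($D{\left(h,N \right)} = \frac{3 h N}{8} = \frac{3 N h}{8}$)
$S{\left(14 \right)} D{\left(6,2 \right)} = 0 \cdot \frac{3}{8} \cdot 2 \cdot 6 = 0 \cdot \frac{9}{2} = 0$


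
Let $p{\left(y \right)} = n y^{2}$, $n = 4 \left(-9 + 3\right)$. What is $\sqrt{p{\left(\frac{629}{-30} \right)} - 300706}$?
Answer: $\frac{2 i \sqrt{17508174}}{15} \approx 557.9 i$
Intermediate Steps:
$n = -24$ ($n = 4 \left(-6\right) = -24$)
$p{\left(y \right)} = - 24 y^{2}$
$\sqrt{p{\left(\frac{629}{-30} \right)} - 300706} = \sqrt{- 24 \left(\frac{629}{-30}\right)^{2} - 300706} = \sqrt{- 24 \left(629 \left(- \frac{1}{30}\right)\right)^{2} - 300706} = \sqrt{- 24 \left(- \frac{629}{30}\right)^{2} - 300706} = \sqrt{\left(-24\right) \frac{395641}{900} - 300706} = \sqrt{- \frac{791282}{75} - 300706} = \sqrt{- \frac{23344232}{75}} = \frac{2 i \sqrt{17508174}}{15}$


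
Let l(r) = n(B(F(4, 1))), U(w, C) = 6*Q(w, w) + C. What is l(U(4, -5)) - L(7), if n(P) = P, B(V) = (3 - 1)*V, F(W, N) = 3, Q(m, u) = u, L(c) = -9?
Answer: 15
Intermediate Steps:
B(V) = 2*V
U(w, C) = C + 6*w (U(w, C) = 6*w + C = C + 6*w)
l(r) = 6 (l(r) = 2*3 = 6)
l(U(4, -5)) - L(7) = 6 - 1*(-9) = 6 + 9 = 15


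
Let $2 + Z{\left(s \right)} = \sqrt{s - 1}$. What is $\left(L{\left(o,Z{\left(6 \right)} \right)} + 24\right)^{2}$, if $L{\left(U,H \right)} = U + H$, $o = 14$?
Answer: $\left(36 + \sqrt{5}\right)^{2} \approx 1462.0$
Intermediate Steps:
$Z{\left(s \right)} = -2 + \sqrt{-1 + s}$ ($Z{\left(s \right)} = -2 + \sqrt{s - 1} = -2 + \sqrt{-1 + s}$)
$L{\left(U,H \right)} = H + U$
$\left(L{\left(o,Z{\left(6 \right)} \right)} + 24\right)^{2} = \left(\left(\left(-2 + \sqrt{-1 + 6}\right) + 14\right) + 24\right)^{2} = \left(\left(\left(-2 + \sqrt{5}\right) + 14\right) + 24\right)^{2} = \left(\left(12 + \sqrt{5}\right) + 24\right)^{2} = \left(36 + \sqrt{5}\right)^{2}$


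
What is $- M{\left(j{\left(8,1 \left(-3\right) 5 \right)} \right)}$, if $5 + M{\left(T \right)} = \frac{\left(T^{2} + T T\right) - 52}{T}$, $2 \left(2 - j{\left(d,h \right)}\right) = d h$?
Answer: $- \frac{3663}{31} \approx -118.16$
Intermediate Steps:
$j{\left(d,h \right)} = 2 - \frac{d h}{2}$
$M{\left(T \right)} = -5 + \frac{-52 + 2 T^{2}}{T}$ ($M{\left(T \right)} = -5 + \frac{\left(T^{2} + T T\right) - 52}{T} = -5 + \frac{\left(T^{2} + T^{2}\right) - 52}{T} = -5 + \frac{2 T^{2} - 52}{T} = -5 + \frac{-52 + 2 T^{2}}{T}$)
$- M{\left(j{\left(8,1 \left(-3\right) 5 \right)} \right)} = - (-5 - \frac{52}{2 - 4 \cdot 1 \left(-3\right) 5} + 2 \left(2 - 4 \cdot 1 \left(-3\right) 5\right)) = - (-5 - \frac{52}{2 - 4 \left(\left(-3\right) 5\right)} + 2 \left(2 - 4 \left(\left(-3\right) 5\right)\right)) = - (-5 - \frac{52}{2 - 4 \left(-15\right)} + 2 \left(2 - 4 \left(-15\right)\right)) = - (-5 - \frac{52}{2 + 60} + 2 \left(2 + 60\right)) = - (-5 - \frac{52}{62} + 2 \cdot 62) = - (-5 - \frac{26}{31} + 124) = \left(-1\right) \frac{3663}{31} = - \frac{3663}{31}$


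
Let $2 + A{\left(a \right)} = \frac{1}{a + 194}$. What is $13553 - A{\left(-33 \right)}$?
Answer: $\frac{2182354}{161} \approx 13555.0$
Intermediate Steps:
$A{\left(a \right)} = -2 + \frac{1}{194 + a}$ ($A{\left(a \right)} = -2 + \frac{1}{a + 194} = -2 + \frac{1}{194 + a}$)
$13553 - A{\left(-33 \right)} = 13553 - \frac{-387 - -66}{194 - 33} = 13553 - \frac{-387 + 66}{161} = 13553 - \frac{1}{161} \left(-321\right) = 13553 - - \frac{321}{161} = 13553 + \frac{321}{161} = \frac{2182354}{161}$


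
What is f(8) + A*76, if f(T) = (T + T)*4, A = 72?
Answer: 5536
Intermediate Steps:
f(T) = 8*T (f(T) = (2*T)*4 = 8*T)
f(8) + A*76 = 8*8 + 72*76 = 64 + 5472 = 5536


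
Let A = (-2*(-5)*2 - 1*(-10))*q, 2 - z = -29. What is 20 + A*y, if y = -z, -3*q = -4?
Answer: -1220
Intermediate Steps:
z = 31 (z = 2 - 1*(-29) = 2 + 29 = 31)
q = 4/3 (q = -⅓*(-4) = 4/3 ≈ 1.3333)
y = -31 (y = -1*31 = -31)
A = 40 (A = (-2*(-5)*2 - 1*(-10))*(4/3) = (10*2 + 10)*(4/3) = (20 + 10)*(4/3) = 30*(4/3) = 40)
20 + A*y = 20 + 40*(-31) = 20 - 1240 = -1220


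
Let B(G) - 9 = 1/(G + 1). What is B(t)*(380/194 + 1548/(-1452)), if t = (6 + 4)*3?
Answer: 2933560/363847 ≈ 8.0626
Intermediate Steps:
t = 30 (t = 10*3 = 30)
B(G) = 9 + 1/(1 + G) (B(G) = 9 + 1/(G + 1) = 9 + 1/(1 + G))
B(t)*(380/194 + 1548/(-1452)) = ((10 + 9*30)/(1 + 30))*(380/194 + 1548/(-1452)) = ((10 + 270)/31)*(380*(1/194) + 1548*(-1/1452)) = ((1/31)*280)*(190/97 - 129/121) = (280/31)*(10477/11737) = 2933560/363847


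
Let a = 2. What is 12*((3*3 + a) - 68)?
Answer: -684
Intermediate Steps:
12*((3*3 + a) - 68) = 12*((3*3 + 2) - 68) = 12*((9 + 2) - 68) = 12*(11 - 68) = 12*(-57) = -684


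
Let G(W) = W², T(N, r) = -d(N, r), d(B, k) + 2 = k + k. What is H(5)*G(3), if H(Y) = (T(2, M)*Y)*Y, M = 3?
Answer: -900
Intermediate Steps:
d(B, k) = -2 + 2*k (d(B, k) = -2 + (k + k) = -2 + 2*k)
T(N, r) = 2 - 2*r (T(N, r) = -(-2 + 2*r) = 2 - 2*r)
H(Y) = -4*Y² (H(Y) = ((2 - 2*3)*Y)*Y = ((2 - 6)*Y)*Y = (-4*Y)*Y = -4*Y²)
H(5)*G(3) = -4*5²*3² = -4*25*9 = -100*9 = -900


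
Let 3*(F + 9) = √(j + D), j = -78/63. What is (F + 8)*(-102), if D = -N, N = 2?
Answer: 102 - 68*I*√357/21 ≈ 102.0 - 61.182*I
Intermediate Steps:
D = -2 (D = -1*2 = -2)
j = -26/21 (j = -78*1/63 = -26/21 ≈ -1.2381)
F = -9 + 2*I*√357/63 (F = -9 + √(-26/21 - 2)/3 = -9 + √(-68/21)/3 = -9 + (2*I*√357/21)/3 = -9 + 2*I*√357/63 ≈ -9.0 + 0.59982*I)
(F + 8)*(-102) = ((-9 + 2*I*√357/63) + 8)*(-102) = (-1 + 2*I*√357/63)*(-102) = 102 - 68*I*√357/21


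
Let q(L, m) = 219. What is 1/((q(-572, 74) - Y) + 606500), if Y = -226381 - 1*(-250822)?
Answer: 1/582278 ≈ 1.7174e-6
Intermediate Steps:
Y = 24441 (Y = -226381 + 250822 = 24441)
1/((q(-572, 74) - Y) + 606500) = 1/((219 - 1*24441) + 606500) = 1/((219 - 24441) + 606500) = 1/(-24222 + 606500) = 1/582278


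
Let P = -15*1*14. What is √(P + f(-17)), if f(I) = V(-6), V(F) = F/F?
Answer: I*√209 ≈ 14.457*I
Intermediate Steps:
V(F) = 1
f(I) = 1
P = -210 (P = -15*14 = -210)
√(P + f(-17)) = √(-210 + 1) = √(-209) = I*√209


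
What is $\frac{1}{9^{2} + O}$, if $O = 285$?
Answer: $\frac{1}{366} \approx 0.0027322$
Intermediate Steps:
$\frac{1}{9^{2} + O} = \frac{1}{9^{2} + 285} = \frac{1}{81 + 285} = \frac{1}{366}$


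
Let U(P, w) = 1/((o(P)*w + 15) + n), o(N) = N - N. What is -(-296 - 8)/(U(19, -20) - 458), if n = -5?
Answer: -160/241 ≈ -0.66390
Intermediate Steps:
o(N) = 0
U(P, w) = ⅒ (U(P, w) = 1/((0*w + 15) - 5) = 1/((0 + 15) - 5) = 1/(15 - 5) = 1/10 = ⅒)
-(-296 - 8)/(U(19, -20) - 458) = -(-296 - 8)/(⅒ - 458) = -(-304)/(-4579/10) = -(-304)*(-10)/4579 = -1*160/241 = -160/241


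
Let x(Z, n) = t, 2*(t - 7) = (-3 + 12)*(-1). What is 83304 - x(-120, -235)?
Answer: 166603/2 ≈ 83302.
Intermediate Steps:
t = 5/2 (t = 7 + ((-3 + 12)*(-1))/2 = 7 + (9*(-1))/2 = 7 + (1/2)*(-9) = 7 - 9/2 = 5/2 ≈ 2.5000)
x(Z, n) = 5/2
83304 - x(-120, -235) = 83304 - 1*5/2 = 83304 - 5/2 = 166603/2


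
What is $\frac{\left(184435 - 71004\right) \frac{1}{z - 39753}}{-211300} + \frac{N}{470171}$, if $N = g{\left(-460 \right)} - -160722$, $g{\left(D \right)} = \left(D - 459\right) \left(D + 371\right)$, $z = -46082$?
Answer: $\frac{4398495970878201}{8527461100970500} \approx 0.5158$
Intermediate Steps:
$g{\left(D \right)} = \left(-459 + D\right) \left(371 + D\right)$
$N = 242513$ ($N = \left(-170289 + \left(-460\right)^{2} - -40480\right) - -160722 = \left(-170289 + 211600 + 40480\right) + 160722 = 81791 + 160722 = 242513$)
$\frac{\left(184435 - 71004\right) \frac{1}{z - 39753}}{-211300} + \frac{N}{470171} = \frac{\left(184435 - 71004\right) \frac{1}{-46082 - 39753}}{-211300} + \frac{242513}{470171} = \frac{113431}{-85835} \left(- \frac{1}{211300}\right) + 242513 \cdot \frac{1}{470171} = 113431 \left(- \frac{1}{85835}\right) \left(- \frac{1}{211300}\right) + \frac{242513}{470171} = \left(- \frac{113431}{85835}\right) \left(- \frac{1}{211300}\right) + \frac{242513}{470171} = \frac{113431}{18136935500} + \frac{242513}{470171} = \frac{4398495970878201}{8527461100970500}$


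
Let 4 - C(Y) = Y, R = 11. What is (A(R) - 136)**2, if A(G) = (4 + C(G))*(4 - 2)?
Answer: 20164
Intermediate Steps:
C(Y) = 4 - Y
A(G) = 16 - 2*G (A(G) = (4 + (4 - G))*(4 - 2) = (8 - G)*2 = 16 - 2*G)
(A(R) - 136)**2 = ((16 - 2*11) - 136)**2 = ((16 - 22) - 136)**2 = (-6 - 136)**2 = (-142)**2 = 20164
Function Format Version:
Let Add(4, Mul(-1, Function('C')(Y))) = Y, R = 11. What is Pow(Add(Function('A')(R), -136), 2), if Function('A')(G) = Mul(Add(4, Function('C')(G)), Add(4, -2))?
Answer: 20164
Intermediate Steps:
Function('C')(Y) = Add(4, Mul(-1, Y))
Function('A')(G) = Add(16, Mul(-2, G)) (Function('A')(G) = Mul(Add(4, Add(4, Mul(-1, G))), Add(4, -2)) = Mul(Add(8, Mul(-1, G)), 2) = Add(16, Mul(-2, G)))
Pow(Add(Function('A')(R), -136), 2) = Pow(Add(Add(16, Mul(-2, 11)), -136), 2) = Pow(Add(Add(16, -22), -136), 2) = Pow(Add(-6, -136), 2) = Pow(-142, 2) = 20164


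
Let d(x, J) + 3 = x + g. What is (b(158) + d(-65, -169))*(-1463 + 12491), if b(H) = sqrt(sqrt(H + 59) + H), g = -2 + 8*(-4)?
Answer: -1124856 + 11028*sqrt(158 + sqrt(217)) ≈ -9.7992e+5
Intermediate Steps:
g = -34 (g = -2 - 32 = -34)
b(H) = sqrt(H + sqrt(59 + H)) (b(H) = sqrt(sqrt(59 + H) + H) = sqrt(H + sqrt(59 + H)))
d(x, J) = -37 + x (d(x, J) = -3 + (x - 34) = -3 + (-34 + x) = -37 + x)
(b(158) + d(-65, -169))*(-1463 + 12491) = (sqrt(158 + sqrt(59 + 158)) + (-37 - 65))*(-1463 + 12491) = (sqrt(158 + sqrt(217)) - 102)*11028 = (-102 + sqrt(158 + sqrt(217)))*11028 = -1124856 + 11028*sqrt(158 + sqrt(217))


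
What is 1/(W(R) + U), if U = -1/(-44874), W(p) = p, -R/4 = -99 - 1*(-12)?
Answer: 44874/15616153 ≈ 0.0028736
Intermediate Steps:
R = 348 (R = -4*(-99 - 1*(-12)) = -4*(-99 + 12) = -4*(-87) = 348)
U = 1/44874 (U = -1*(-1/44874) = 1/44874 ≈ 2.2285e-5)
1/(W(R) + U) = 1/(348 + 1/44874) = 1/(15616153/44874) = 44874/15616153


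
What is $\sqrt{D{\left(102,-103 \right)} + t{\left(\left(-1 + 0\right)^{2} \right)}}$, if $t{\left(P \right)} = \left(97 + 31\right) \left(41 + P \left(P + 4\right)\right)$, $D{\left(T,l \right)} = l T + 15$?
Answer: $i \sqrt{4603} \approx 67.845 i$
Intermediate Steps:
$D{\left(T,l \right)} = 15 + T l$ ($D{\left(T,l \right)} = T l + 15 = 15 + T l$)
$t{\left(P \right)} = 5248 + 128 P \left(4 + P\right)$ ($t{\left(P \right)} = 128 \left(41 + P \left(4 + P\right)\right) = 5248 + 128 P \left(4 + P\right)$)
$\sqrt{D{\left(102,-103 \right)} + t{\left(\left(-1 + 0\right)^{2} \right)}} = \sqrt{\left(15 + 102 \left(-103\right)\right) + \left(5248 + 128 \left(\left(-1 + 0\right)^{2}\right)^{2} + 512 \left(-1 + 0\right)^{2}\right)} = \sqrt{\left(15 - 10506\right) + \left(5248 + 128 \left(\left(-1\right)^{2}\right)^{2} + 512 \left(-1\right)^{2}\right)} = \sqrt{-10491 + \left(5248 + 128 \cdot 1^{2} + 512 \cdot 1\right)} = \sqrt{-10491 + \left(5248 + 128 \cdot 1 + 512\right)} = \sqrt{-10491 + \left(5248 + 128 + 512\right)} = \sqrt{-10491 + 5888} = \sqrt{-4603} = i \sqrt{4603}$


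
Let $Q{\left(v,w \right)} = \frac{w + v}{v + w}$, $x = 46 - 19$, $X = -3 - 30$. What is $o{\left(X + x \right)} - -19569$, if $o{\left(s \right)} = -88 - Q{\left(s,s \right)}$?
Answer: $19480$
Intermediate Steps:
$X = -33$ ($X = -3 - 30 = -33$)
$x = 27$ ($x = 46 - 19 = 27$)
$Q{\left(v,w \right)} = 1$ ($Q{\left(v,w \right)} = \frac{v + w}{v + w} = 1$)
$o{\left(s \right)} = -89$ ($o{\left(s \right)} = -88 - 1 = -89$)
$o{\left(X + x \right)} - -19569 = -89 - -19569 = -89 + 19569 = 19480$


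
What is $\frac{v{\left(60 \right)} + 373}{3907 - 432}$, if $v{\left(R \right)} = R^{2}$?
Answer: $\frac{3973}{3475} \approx 1.1433$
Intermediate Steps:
$\frac{v{\left(60 \right)} + 373}{3907 - 432} = \frac{60^{2} + 373}{3907 - 432} = \frac{3600 + 373}{3475} = 3973 \cdot \frac{1}{3475} = \frac{3973}{3475}$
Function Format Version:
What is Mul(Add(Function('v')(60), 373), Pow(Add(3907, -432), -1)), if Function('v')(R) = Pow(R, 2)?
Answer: Rational(3973, 3475) ≈ 1.1433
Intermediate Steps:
Mul(Add(Function('v')(60), 373), Pow(Add(3907, -432), -1)) = Mul(Add(Pow(60, 2), 373), Pow(Add(3907, -432), -1)) = Mul(Add(3600, 373), Pow(3475, -1)) = Mul(3973, Rational(1, 3475)) = Rational(3973, 3475)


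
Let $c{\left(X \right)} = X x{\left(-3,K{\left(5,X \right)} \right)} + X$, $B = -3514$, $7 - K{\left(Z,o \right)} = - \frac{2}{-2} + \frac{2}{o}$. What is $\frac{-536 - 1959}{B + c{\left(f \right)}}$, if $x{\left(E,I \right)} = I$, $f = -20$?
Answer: $\frac{2495}{3656} \approx 0.68244$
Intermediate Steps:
$K{\left(Z,o \right)} = 6 - \frac{2}{o}$ ($K{\left(Z,o \right)} = 7 - \left(- \frac{2}{-2} + \frac{2}{o}\right) = 7 - \left(\left(-2\right) \left(- \frac{1}{2}\right) + \frac{2}{o}\right) = 7 - \left(1 + \frac{2}{o}\right) = 6 - \frac{2}{o}$)
$c{\left(X \right)} = X + X \left(6 - \frac{2}{X}\right)$ ($c{\left(X \right)} = X \left(6 - \frac{2}{X}\right) + X = X + X \left(6 - \frac{2}{X}\right)$)
$\frac{-536 - 1959}{B + c{\left(f \right)}} = \frac{-536 - 1959}{-3514 + \left(-2 + 7 \left(-20\right)\right)} = - \frac{2495}{-3514 - 142} = - \frac{2495}{-3656} = \left(-2495\right) \left(- \frac{1}{3656}\right) = \frac{2495}{3656}$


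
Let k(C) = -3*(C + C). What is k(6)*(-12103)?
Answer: 435708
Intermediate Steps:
k(C) = -6*C
k(6)*(-12103) = -6*6*(-12103) = -36*(-12103) = 435708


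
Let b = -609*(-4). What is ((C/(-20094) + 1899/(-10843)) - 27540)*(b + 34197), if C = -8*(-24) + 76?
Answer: -36635658268211105/36313207 ≈ -1.0089e+9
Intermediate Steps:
C = 268 (C = 192 + 76 = 268)
b = 2436
((C/(-20094) + 1899/(-10843)) - 27540)*(b + 34197) = ((268/(-20094) + 1899/(-10843)) - 27540)*(2436 + 34197) = ((268*(-1/20094) + 1899*(-1/10843)) - 27540)*36633 = ((-134/10047 - 1899/10843) - 27540)*36633 = (-20532215/108939621 - 27540)*36633 = -3000217694555/108939621*36633 = -36635658268211105/36313207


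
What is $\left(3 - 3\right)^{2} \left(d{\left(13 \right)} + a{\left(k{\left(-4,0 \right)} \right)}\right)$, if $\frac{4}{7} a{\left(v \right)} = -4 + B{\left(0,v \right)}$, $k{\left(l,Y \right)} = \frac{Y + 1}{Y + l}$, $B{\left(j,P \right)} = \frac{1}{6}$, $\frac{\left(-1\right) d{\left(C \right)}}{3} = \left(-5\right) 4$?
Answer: $0$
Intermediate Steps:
$d{\left(C \right)} = 60$ ($d{\left(C \right)} = - 3 \left(\left(-5\right) 4\right) = \left(-3\right) \left(-20\right) = 60$)
$B{\left(j,P \right)} = \frac{1}{6}$
$k{\left(l,Y \right)} = \frac{1 + Y}{Y + l}$
$a{\left(v \right)} = - \frac{161}{24}$ ($a{\left(v \right)} = \frac{7 \left(-4 + \frac{1}{6}\right)}{4} = \frac{7}{4} \left(- \frac{23}{6}\right) = - \frac{161}{24}$)
$\left(3 - 3\right)^{2} \left(d{\left(13 \right)} + a{\left(k{\left(-4,0 \right)} \right)}\right) = \left(3 - 3\right)^{2} \left(60 - \frac{161}{24}\right) = 0^{2} \cdot \frac{1279}{24} = 0 \cdot \frac{1279}{24} = 0$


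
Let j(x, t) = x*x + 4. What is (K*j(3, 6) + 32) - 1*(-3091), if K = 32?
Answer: 3539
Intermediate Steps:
j(x, t) = 4 + x**2 (j(x, t) = x**2 + 4 = 4 + x**2)
(K*j(3, 6) + 32) - 1*(-3091) = (32*(4 + 3**2) + 32) - 1*(-3091) = (32*(4 + 9) + 32) + 3091 = (32*13 + 32) + 3091 = (416 + 32) + 3091 = 448 + 3091 = 3539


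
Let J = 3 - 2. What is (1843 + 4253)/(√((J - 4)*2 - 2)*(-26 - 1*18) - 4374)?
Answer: -6665976/4786841 + 134112*I*√2/4786841 ≈ -1.3926 + 0.039622*I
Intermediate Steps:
J = 1
(1843 + 4253)/(√((J - 4)*2 - 2)*(-26 - 1*18) - 4374) = (1843 + 4253)/(√((1 - 4)*2 - 2)*(-26 - 1*18) - 4374) = 6096/(√(-3*2 - 2)*(-26 - 18) - 4374) = 6096/(√(-6 - 2)*(-44) - 4374) = 6096/(√(-8)*(-44) - 4374) = 6096/((2*I*√2)*(-44) - 4374) = 6096/(-88*I*√2 - 4374) = 6096/(-4374 - 88*I*√2)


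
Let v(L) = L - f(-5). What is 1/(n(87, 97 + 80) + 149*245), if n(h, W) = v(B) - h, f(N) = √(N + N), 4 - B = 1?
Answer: 36421/1326489251 + I*√10/1326489251 ≈ 2.7457e-5 + 2.3839e-9*I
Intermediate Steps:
B = 3 (B = 4 - 1*1 = 4 - 1 = 3)
f(N) = √2*√N (f(N) = √(2*N) = √2*√N)
v(L) = L - I*√10 (v(L) = L - √2*√(-5) = L - √2*I*√5 = L - I*√10)
n(h, W) = 3 - h - I*√10 (n(h, W) = (3 - I*√10) - h = 3 - h - I*√10)
1/(n(87, 97 + 80) + 149*245) = 1/((3 - 1*87 - I*√10) + 149*245) = 1/((3 - 87 - I*√10) + 36505) = 1/((-84 - I*√10) + 36505) = 1/(36421 - I*√10)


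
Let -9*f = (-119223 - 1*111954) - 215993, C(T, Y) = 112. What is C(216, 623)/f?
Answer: 504/223585 ≈ 0.0022542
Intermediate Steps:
f = 447170/9 (f = -((-119223 - 1*111954) - 215993)/9 = -((-119223 - 111954) - 215993)/9 = -(-231177 - 215993)/9 = -⅑*(-447170) = 447170/9 ≈ 49686.)
C(216, 623)/f = 112/(447170/9) = 112*(9/447170) = 504/223585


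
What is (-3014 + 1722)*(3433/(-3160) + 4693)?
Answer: -4788942381/790 ≈ -6.0620e+6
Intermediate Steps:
(-3014 + 1722)*(3433/(-3160) + 4693) = -1292*(3433*(-1/3160) + 4693) = -1292*(-3433/3160 + 4693) = -1292*14826447/3160 = -4788942381/790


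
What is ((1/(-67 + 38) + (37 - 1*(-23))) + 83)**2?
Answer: 17189316/841 ≈ 20439.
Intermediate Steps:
((1/(-67 + 38) + (37 - 1*(-23))) + 83)**2 = ((1/(-29) + (37 + 23)) + 83)**2 = ((-1/29 + 60) + 83)**2 = (1739/29 + 83)**2 = (4146/29)**2 = 17189316/841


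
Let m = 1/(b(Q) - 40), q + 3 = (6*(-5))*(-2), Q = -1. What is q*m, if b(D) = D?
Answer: -57/41 ≈ -1.3902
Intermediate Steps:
q = 57 (q = -3 + (6*(-5))*(-2) = -3 - 30*(-2) = -3 + 60 = 57)
m = -1/41 (m = 1/(-1 - 40) = 1/(-41) = -1/41 ≈ -0.024390)
q*m = 57*(-1/41) = -57/41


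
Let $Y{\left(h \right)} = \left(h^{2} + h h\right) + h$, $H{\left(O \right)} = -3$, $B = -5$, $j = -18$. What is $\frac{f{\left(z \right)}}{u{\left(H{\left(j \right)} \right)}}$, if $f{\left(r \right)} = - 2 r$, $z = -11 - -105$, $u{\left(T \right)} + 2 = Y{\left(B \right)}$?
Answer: $- \frac{188}{43} \approx -4.3721$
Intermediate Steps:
$Y{\left(h \right)} = h + 2 h^{2}$ ($Y{\left(h \right)} = \left(h^{2} + h^{2}\right) + h = 2 h^{2} + h = h + 2 h^{2}$)
$u{\left(T \right)} = 43$ ($u{\left(T \right)} = -2 - 5 \left(1 + 2 \left(-5\right)\right) = -2 - 5 \left(1 - 10\right) = -2 - -45 = -2 + 45 = 43$)
$z = 94$ ($z = -11 + 105 = 94$)
$\frac{f{\left(z \right)}}{u{\left(H{\left(j \right)} \right)}} = \frac{\left(-2\right) 94}{43} = \left(-188\right) \frac{1}{43} = - \frac{188}{43}$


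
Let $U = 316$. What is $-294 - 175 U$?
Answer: $-55594$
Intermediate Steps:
$-294 - 175 U = -294 - 55300 = -55594$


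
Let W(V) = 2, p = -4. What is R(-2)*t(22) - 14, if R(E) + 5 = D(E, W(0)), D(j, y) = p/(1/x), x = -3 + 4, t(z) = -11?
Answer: 85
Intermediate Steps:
x = 1
D(j, y) = -4 (D(j, y) = -4/(1/1) = -4/1 = -4*1 = -4)
R(E) = -9 (R(E) = -5 - 4 = -9)
R(-2)*t(22) - 14 = -9*(-11) - 14 = 99 - 14 = 85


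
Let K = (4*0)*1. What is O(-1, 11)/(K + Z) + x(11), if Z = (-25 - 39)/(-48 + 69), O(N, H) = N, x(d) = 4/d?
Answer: 487/704 ≈ 0.69176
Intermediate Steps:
Z = -64/21 ≈ -3.0476
K = 0 (K = 0*1 = 0)
O(-1, 11)/(K + Z) + x(11) = -1/(0 - 64/21) + 4/11 = -1/(-64/21) + 4*(1/11) = -1*(-21/64) + 4/11 = 21/64 + 4/11 = 487/704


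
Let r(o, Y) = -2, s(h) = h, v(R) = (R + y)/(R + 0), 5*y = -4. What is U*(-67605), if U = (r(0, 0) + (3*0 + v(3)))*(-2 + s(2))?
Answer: 0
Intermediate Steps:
y = -⅘ (y = (⅕)*(-4) = -⅘ ≈ -0.80000)
v(R) = (-⅘ + R)/R (v(R) = (R - ⅘)/(R + 0) = (-⅘ + R)/R)
U = 0 (U = (-2 + (3*0 + (-⅘ + 3)/3))*(-2 + 2) = (-2 + (0 + (⅓)*(11/5)))*0 = (-2 + (0 + 11/15))*0 = (-2 + 11/15)*0 = -19/15*0 = 0)
U*(-67605) = 0*(-67605) = 0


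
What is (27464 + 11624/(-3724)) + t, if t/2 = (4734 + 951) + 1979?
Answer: 39836446/931 ≈ 42789.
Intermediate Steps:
t = 15328 (t = 2*((4734 + 951) + 1979) = 2*(5685 + 1979) = 2*7664 = 15328)
(27464 + 11624/(-3724)) + t = (27464 + 11624/(-3724)) + 15328 = (27464 + 11624*(-1/3724)) + 15328 = (27464 - 2906/931) + 15328 = 25566078/931 + 15328 = 39836446/931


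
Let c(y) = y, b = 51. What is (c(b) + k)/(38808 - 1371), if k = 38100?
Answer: 12717/12479 ≈ 1.0191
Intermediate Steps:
(c(b) + k)/(38808 - 1371) = (51 + 38100)/(38808 - 1371) = 38151/37437 = 38151*(1/37437) = 12717/12479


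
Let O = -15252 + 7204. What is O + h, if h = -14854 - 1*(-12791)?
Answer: -10111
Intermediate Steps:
h = -2063 (h = -14854 + 12791 = -2063)
O = -8048
O + h = -8048 - 2063 = -10111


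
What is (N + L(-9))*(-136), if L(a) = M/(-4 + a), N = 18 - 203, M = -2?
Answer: 326808/13 ≈ 25139.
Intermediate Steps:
N = -185
L(a) = -2/(-4 + a)
(N + L(-9))*(-136) = (-185 - 2/(-4 - 9))*(-136) = (-185 - 2/(-13))*(-136) = (-185 - 2*(-1/13))*(-136) = (-185 + 2/13)*(-136) = -2403/13*(-136) = 326808/13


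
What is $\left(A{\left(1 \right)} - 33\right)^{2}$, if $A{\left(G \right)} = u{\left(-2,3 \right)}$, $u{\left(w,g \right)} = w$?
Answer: $1225$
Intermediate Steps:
$A{\left(G \right)} = -2$
$\left(A{\left(1 \right)} - 33\right)^{2} = \left(-2 - 33\right)^{2} = \left(-35\right)^{2} = 1225$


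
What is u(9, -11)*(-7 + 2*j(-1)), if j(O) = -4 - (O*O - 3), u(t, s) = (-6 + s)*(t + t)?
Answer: 3366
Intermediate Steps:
u(t, s) = 2*t*(-6 + s) (u(t, s) = (-6 + s)*(2*t) = 2*t*(-6 + s))
j(O) = -1 - O² (j(O) = -4 - (O² - 3) = -4 - (-3 + O²) = -4 + (3 - O²) = -1 - O²)
u(9, -11)*(-7 + 2*j(-1)) = (2*9*(-6 - 11))*(-7 + 2*(-1 - 1*(-1)²)) = (2*9*(-17))*(-7 + 2*(-1 - 1*1)) = -306*(-7 + 2*(-1 - 1)) = -306*(-7 + 2*(-2)) = -306*(-7 - 4) = -306*(-11) = 3366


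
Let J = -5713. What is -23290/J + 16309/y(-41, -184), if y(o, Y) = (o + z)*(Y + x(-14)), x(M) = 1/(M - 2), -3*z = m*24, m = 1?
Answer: 4851636522/824414465 ≈ 5.8849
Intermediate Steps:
z = -8 (z = -24/3 = -⅓*24 = -8)
x(M) = 1/(-2 + M)
y(o, Y) = (-8 + o)*(-1/16 + Y) (y(o, Y) = (o - 8)*(Y + 1/(-2 - 14)) = (-8 + o)*(Y + 1/(-16)) = (-8 + o)*(Y - 1/16) = (-8 + o)*(-1/16 + Y))
-23290/J + 16309/y(-41, -184) = -23290/(-5713) + 16309/(½ - 8*(-184) - 1/16*(-41) - 184*(-41)) = -23290*(-1/5713) + 16309/(½ + 1472 + 41/16 + 7544) = 23290/5713 + 16309/(144305/16) = 23290/5713 + 16309*(16/144305) = 23290/5713 + 260944/144305 = 4851636522/824414465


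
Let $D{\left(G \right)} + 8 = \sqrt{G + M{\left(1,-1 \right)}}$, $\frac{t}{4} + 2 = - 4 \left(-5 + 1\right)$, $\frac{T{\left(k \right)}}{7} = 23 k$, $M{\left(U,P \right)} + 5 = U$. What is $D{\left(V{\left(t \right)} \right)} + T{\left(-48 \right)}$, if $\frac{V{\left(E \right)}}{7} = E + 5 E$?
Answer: $-7736 + 2 \sqrt{587} \approx -7687.5$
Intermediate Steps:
$M{\left(U,P \right)} = -5 + U$
$T{\left(k \right)} = 161 k$ ($T{\left(k \right)} = 7 \cdot 23 k = 161 k$)
$t = 56$ ($t = -8 + 4 \left(- 4 \left(-5 + 1\right)\right) = -8 + 4 \left(\left(-4\right) \left(-4\right)\right) = -8 + 4 \cdot 16 = -8 + 64 = 56$)
$V{\left(E \right)} = 42 E$ ($V{\left(E \right)} = 7 \left(E + 5 E\right) = 7 \cdot 6 E = 42 E$)
$D{\left(G \right)} = -8 + \sqrt{-4 + G}$ ($D{\left(G \right)} = -8 + \sqrt{G + \left(-5 + 1\right)} = -8 + \sqrt{G - 4} = -8 + \sqrt{-4 + G}$)
$D{\left(V{\left(t \right)} \right)} + T{\left(-48 \right)} = \left(-8 + \sqrt{-4 + 42 \cdot 56}\right) + 161 \left(-48\right) = \left(-8 + \sqrt{-4 + 2352}\right) - 7728 = \left(-8 + \sqrt{2348}\right) - 7728 = \left(-8 + 2 \sqrt{587}\right) - 7728 = -7736 + 2 \sqrt{587}$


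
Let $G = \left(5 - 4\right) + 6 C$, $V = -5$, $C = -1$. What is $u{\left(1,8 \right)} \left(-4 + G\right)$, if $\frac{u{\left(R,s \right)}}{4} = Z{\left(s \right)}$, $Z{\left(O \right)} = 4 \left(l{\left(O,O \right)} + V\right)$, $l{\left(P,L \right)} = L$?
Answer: $-432$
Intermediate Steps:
$Z{\left(O \right)} = -20 + 4 O$ ($Z{\left(O \right)} = 4 \left(O - 5\right) = 4 \left(-5 + O\right) = -20 + 4 O$)
$u{\left(R,s \right)} = -80 + 16 s$ ($u{\left(R,s \right)} = 4 \left(-20 + 4 s\right) = -80 + 16 s$)
$G = -5$ ($G = \left(5 - 4\right) + 6 \left(-1\right) = \left(5 - 4\right) - 6 = 1 - 6 = -5$)
$u{\left(1,8 \right)} \left(-4 + G\right) = \left(-80 + 16 \cdot 8\right) \left(-4 - 5\right) = \left(-80 + 128\right) \left(-9\right) = 48 \left(-9\right) = -432$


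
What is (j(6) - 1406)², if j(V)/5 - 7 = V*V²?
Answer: 84681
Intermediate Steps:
j(V) = 35 + 5*V³ (j(V) = 35 + 5*(V*V²) = 35 + 5*V³)
(j(6) - 1406)² = ((35 + 5*6³) - 1406)² = ((35 + 5*216) - 1406)² = ((35 + 1080) - 1406)² = (1115 - 1406)² = (-291)² = 84681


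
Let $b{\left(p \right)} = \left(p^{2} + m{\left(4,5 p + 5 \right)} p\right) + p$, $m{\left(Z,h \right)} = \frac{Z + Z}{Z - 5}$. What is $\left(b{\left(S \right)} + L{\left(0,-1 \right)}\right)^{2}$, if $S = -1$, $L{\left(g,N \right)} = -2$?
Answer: $36$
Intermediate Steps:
$m{\left(Z,h \right)} = \frac{2 Z}{-5 + Z}$
$b{\left(p \right)} = p^{2} - 7 p$ ($b{\left(p \right)} = \left(p^{2} + 2 \cdot 4 \frac{1}{-5 + 4} p\right) + p = \left(p^{2} + 2 \cdot 4 \frac{1}{-1} p\right) + p = \left(p^{2} + 2 \cdot 4 \left(-1\right) p\right) + p = \left(p^{2} - 8 p\right) + p = p^{2} - 7 p$)
$\left(b{\left(S \right)} + L{\left(0,-1 \right)}\right)^{2} = \left(- (-7 - 1) - 2\right)^{2} = \left(\left(-1\right) \left(-8\right) - 2\right)^{2} = \left(8 - 2\right)^{2} = 6^{2} = 36$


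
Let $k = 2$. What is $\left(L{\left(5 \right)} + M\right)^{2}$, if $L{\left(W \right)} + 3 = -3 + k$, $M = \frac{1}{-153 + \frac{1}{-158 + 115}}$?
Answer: $\frac{695007769}{43296400} \approx 16.052$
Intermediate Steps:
$M = - \frac{43}{6580}$ ($M = \frac{1}{-153 + \frac{1}{-43}} = \frac{1}{-153 - \frac{1}{43}} = \frac{1}{- \frac{6580}{43}} = - \frac{43}{6580} \approx -0.006535$)
$L{\left(W \right)} = -4$ ($L{\left(W \right)} = -3 + \left(-3 + 2\right) = -3 - 1 = -4$)
$\left(L{\left(5 \right)} + M\right)^{2} = \left(-4 - \frac{43}{6580}\right)^{2} = \left(- \frac{26363}{6580}\right)^{2} = \frac{695007769}{43296400}$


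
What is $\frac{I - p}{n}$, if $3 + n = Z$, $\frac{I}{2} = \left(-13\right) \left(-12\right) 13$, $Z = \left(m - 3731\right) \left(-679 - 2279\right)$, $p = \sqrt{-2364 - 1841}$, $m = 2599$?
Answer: $\frac{1352}{1116151} - \frac{29 i \sqrt{5}}{3348453} \approx 0.0012113 - 1.9366 \cdot 10^{-5} i$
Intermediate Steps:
$p = 29 i \sqrt{5}$ ($p = \sqrt{-4205} = 29 i \sqrt{5} \approx 64.846 i$)
$Z = 3348456$ ($Z = \left(2599 - 3731\right) \left(-679 - 2279\right) = \left(-1132\right) \left(-2958\right) = 3348456$)
$I = 4056$ ($I = 2 \left(-13\right) \left(-12\right) 13 = 2 \cdot 156 \cdot 13 = 2 \cdot 2028 = 4056$)
$n = 3348453$ ($n = -3 + 3348456 = 3348453$)
$\frac{I - p}{n} = \frac{4056 - 29 i \sqrt{5}}{3348453} = \left(4056 - 29 i \sqrt{5}\right) \frac{1}{3348453} = \frac{1352}{1116151} - \frac{29 i \sqrt{5}}{3348453}$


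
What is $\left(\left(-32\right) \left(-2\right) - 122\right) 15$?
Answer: $-870$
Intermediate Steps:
$\left(\left(-32\right) \left(-2\right) - 122\right) 15 = \left(64 - 122\right) 15 = \left(-58\right) 15 = -870$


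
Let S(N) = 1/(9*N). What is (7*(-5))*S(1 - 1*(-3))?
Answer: -35/36 ≈ -0.97222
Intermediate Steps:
S(N) = 1/(9*N)
(7*(-5))*S(1 - 1*(-3)) = (7*(-5))*(1/(9*(1 - 1*(-3)))) = -35/(9*(1 + 3)) = -35/(9*4) = -35*1/36 = -35/36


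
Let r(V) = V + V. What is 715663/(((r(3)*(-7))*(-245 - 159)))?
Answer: 715663/16968 ≈ 42.177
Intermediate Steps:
r(V) = 2*V
715663/(((r(3)*(-7))*(-245 - 159))) = 715663/((((2*3)*(-7))*(-245 - 159))) = 715663/(((6*(-7))*(-404))) = 715663/((-42*(-404))) = 715663/16968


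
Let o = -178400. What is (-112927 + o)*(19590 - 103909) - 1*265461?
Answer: 24564135852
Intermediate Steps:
(-112927 + o)*(19590 - 103909) - 1*265461 = (-112927 - 178400)*(19590 - 103909) - 1*265461 = -291327*(-84319) - 265461 = 24564401313 - 265461 = 24564135852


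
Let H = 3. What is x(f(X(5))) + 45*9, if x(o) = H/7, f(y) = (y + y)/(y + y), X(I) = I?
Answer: 2838/7 ≈ 405.43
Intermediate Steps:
f(y) = 1 (f(y) = (2*y)/((2*y)) = (2*y)*(1/(2*y)) = 1)
x(o) = 3/7
x(f(X(5))) + 45*9 = 3/7 + 45*9 = 3/7 + 405 = 2838/7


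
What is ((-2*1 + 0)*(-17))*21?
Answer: 714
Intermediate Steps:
((-2*1 + 0)*(-17))*21 = ((-2 + 0)*(-17))*21 = -2*(-17)*21 = 34*21 = 714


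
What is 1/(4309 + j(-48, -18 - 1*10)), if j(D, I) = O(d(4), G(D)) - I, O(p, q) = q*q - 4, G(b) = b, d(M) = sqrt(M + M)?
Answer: 1/6637 ≈ 0.00015067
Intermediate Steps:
d(M) = sqrt(2)*sqrt(M) (d(M) = sqrt(2*M) = sqrt(2)*sqrt(M))
O(p, q) = -4 + q**2 (O(p, q) = q**2 - 4 = -4 + q**2)
j(D, I) = -4 + D**2 - I (j(D, I) = (-4 + D**2) - I = -4 + D**2 - I)
1/(4309 + j(-48, -18 - 1*10)) = 1/(4309 + (-4 + (-48)**2 - (-18 - 1*10))) = 1/(4309 + (-4 + 2304 - (-18 - 10))) = 1/(4309 + (-4 + 2304 - 1*(-28))) = 1/(4309 + (-4 + 2304 + 28)) = 1/(4309 + 2328) = 1/6637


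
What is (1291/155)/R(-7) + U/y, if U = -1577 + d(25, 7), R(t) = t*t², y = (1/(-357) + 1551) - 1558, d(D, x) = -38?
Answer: 1225972763/5316500 ≈ 230.60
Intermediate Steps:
y = -2500/357 (y = (-1/357 + 1551) - 1558 = 553706/357 - 1558 = -2500/357 ≈ -7.0028)
R(t) = t³
U = -1615 (U = -1577 - 38 = -1615)
(1291/155)/R(-7) + U/y = (1291/155)/((-7)³) - 1615/(-2500/357) = (1291*(1/155))/(-343) - 1615*(-357/2500) = (1291/155)*(-1/343) + 115311/500 = -1291/53165 + 115311/500 = 1225972763/5316500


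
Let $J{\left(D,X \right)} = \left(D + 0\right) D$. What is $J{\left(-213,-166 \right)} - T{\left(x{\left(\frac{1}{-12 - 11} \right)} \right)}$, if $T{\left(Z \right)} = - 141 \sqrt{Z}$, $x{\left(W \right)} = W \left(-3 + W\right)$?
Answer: $45369 + \frac{141 \sqrt{70}}{23} \approx 45420.0$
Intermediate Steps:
$J{\left(D,X \right)} = D^{2}$ ($J{\left(D,X \right)} = D D = D^{2}$)
$J{\left(-213,-166 \right)} - T{\left(x{\left(\frac{1}{-12 - 11} \right)} \right)} = \left(-213\right)^{2} - - 141 \sqrt{\frac{-3 + \frac{1}{-12 - 11}}{-12 - 11}} = 45369 - - 141 \sqrt{\frac{-3 + \frac{1}{-23}}{-23}} = 45369 - - 141 \sqrt{- \frac{-3 - \frac{1}{23}}{23}} = 45369 - - 141 \sqrt{\left(- \frac{1}{23}\right) \left(- \frac{70}{23}\right)} = 45369 - - 141 \sqrt{\frac{70}{529}} = 45369 - - 141 \frac{\sqrt{70}}{23} = 45369 - - \frac{141 \sqrt{70}}{23} = 45369 + \frac{141 \sqrt{70}}{23}$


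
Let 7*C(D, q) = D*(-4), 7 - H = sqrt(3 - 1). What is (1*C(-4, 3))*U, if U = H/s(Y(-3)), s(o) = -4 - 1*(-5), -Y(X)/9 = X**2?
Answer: 16 - 16*sqrt(2)/7 ≈ 12.768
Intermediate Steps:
Y(X) = -9*X**2
s(o) = 1 (s(o) = -4 + 5 = 1)
H = 7 - sqrt(2) (H = 7 - sqrt(3 - 1) = 7 - sqrt(2) ≈ 5.5858)
C(D, q) = -4*D/7 (C(D, q) = (D*(-4))/7 = (-4*D)/7 = -4*D/7)
U = 7 - sqrt(2) (U = (7 - sqrt(2))/1 = (7 - sqrt(2))*1 = 7 - sqrt(2) ≈ 5.5858)
(1*C(-4, 3))*U = (1*(-4/7*(-4)))*(7 - sqrt(2)) = (1*(16/7))*(7 - sqrt(2)) = 16*(7 - sqrt(2))/7 = 16 - 16*sqrt(2)/7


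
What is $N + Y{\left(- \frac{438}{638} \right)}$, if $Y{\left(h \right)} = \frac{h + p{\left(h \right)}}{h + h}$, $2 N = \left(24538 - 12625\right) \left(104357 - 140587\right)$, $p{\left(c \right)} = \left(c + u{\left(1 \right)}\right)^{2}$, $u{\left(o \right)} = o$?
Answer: $- \frac{30152565729529}{139722} \approx -2.158 \cdot 10^{8}$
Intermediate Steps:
$p{\left(c \right)} = \left(1 + c\right)^{2}$ ($p{\left(c \right)} = \left(c + 1\right)^{2} = \left(1 + c\right)^{2}$)
$N = -215803995$ ($N = \frac{\left(24538 - 12625\right) \left(104357 - 140587\right)}{2} = \frac{11913 \left(-36230\right)}{2} = \frac{1}{2} \left(-431607990\right) = -215803995$)
$Y{\left(h \right)} = \frac{h + \left(1 + h\right)^{2}}{2 h}$ ($Y{\left(h \right)} = \frac{h + \left(1 + h\right)^{2}}{h + h} = \frac{h + \left(1 + h\right)^{2}}{2 h}$)
$N + Y{\left(- \frac{438}{638} \right)} = -215803995 + \frac{- \frac{438}{638} + \left(1 - \frac{438}{638}\right)^{2}}{2 \left(- \frac{438}{638}\right)} = -215803995 + \frac{\left(-438\right) \frac{1}{638} + \left(1 - \frac{219}{319}\right)^{2}}{2 \left(\left(-438\right) \frac{1}{638}\right)} = -215803995 + \frac{- \frac{219}{319} + \left(1 - \frac{219}{319}\right)^{2}}{2 \left(- \frac{219}{319}\right)} = -215803995 + \frac{1}{2} \left(- \frac{319}{219}\right) \left(- \frac{219}{319} + \left(\frac{100}{319}\right)^{2}\right) = -215803995 + \frac{1}{2} \left(- \frac{319}{219}\right) \left(- \frac{219}{319} + \frac{10000}{101761}\right) = -215803995 + \frac{1}{2} \left(- \frac{319}{219}\right) \left(- \frac{59861}{101761}\right) = -215803995 + \frac{59861}{139722} = - \frac{30152565729529}{139722}$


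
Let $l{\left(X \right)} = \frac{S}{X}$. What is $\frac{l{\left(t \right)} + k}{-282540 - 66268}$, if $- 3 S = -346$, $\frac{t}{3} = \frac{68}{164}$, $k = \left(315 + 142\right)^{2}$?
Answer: $- \frac{31968083}{53367624} \approx -0.59902$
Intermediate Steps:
$k = 208849$ ($k = 457^{2} = 208849$)
$t = \frac{51}{41}$ ($t = 3 \cdot \frac{68}{164} = 3 \cdot 68 \cdot \frac{1}{164} = 3 \cdot \frac{17}{41} = \frac{51}{41} \approx 1.2439$)
$S = \frac{346}{3}$ ($S = \left(- \frac{1}{3}\right) \left(-346\right) = \frac{346}{3} \approx 115.33$)
$l{\left(X \right)} = \frac{346}{3 X}$
$\frac{l{\left(t \right)} + k}{-282540 - 66268} = \frac{\frac{346}{3 \cdot \frac{51}{41}} + 208849}{-282540 - 66268} = \frac{\frac{346}{3} \cdot \frac{41}{51} + 208849}{-348808} = \left(\frac{14186}{153} + 208849\right) \left(- \frac{1}{348808}\right) = \frac{31968083}{153} \left(- \frac{1}{348808}\right) = - \frac{31968083}{53367624}$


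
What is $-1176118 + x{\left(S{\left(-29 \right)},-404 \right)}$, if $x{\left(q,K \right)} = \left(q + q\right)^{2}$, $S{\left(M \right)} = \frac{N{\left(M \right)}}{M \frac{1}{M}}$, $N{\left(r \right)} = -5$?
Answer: $-1176018$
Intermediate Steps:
$S{\left(M \right)} = -5$ ($S{\left(M \right)} = - \frac{5}{M \frac{1}{M}} = - \frac{5}{1} = \left(-5\right) 1 = -5$)
$x{\left(q,K \right)} = 4 q^{2}$ ($x{\left(q,K \right)} = \left(2 q\right)^{2} = 4 q^{2}$)
$-1176118 + x{\left(S{\left(-29 \right)},-404 \right)} = -1176118 + 4 \left(-5\right)^{2} = -1176118 + 4 \cdot 25 = -1176118 + 100 = -1176018$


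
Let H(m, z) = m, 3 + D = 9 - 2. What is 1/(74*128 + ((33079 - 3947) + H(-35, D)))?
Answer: 1/38569 ≈ 2.5928e-5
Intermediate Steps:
D = 4 (D = -3 + (9 - 2) = -3 + 7 = 4)
1/(74*128 + ((33079 - 3947) + H(-35, D))) = 1/(74*128 + ((33079 - 3947) - 35)) = 1/(9472 + (29132 - 35)) = 1/(9472 + 29097) = 1/38569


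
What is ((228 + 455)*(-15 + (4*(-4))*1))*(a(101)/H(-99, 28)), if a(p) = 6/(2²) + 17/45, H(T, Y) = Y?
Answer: -3578237/2520 ≈ -1419.9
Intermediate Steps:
a(p) = 169/90 (a(p) = 6/4 + 17*(1/45) = 6*(¼) + 17/45 = 3/2 + 17/45 = 169/90)
((228 + 455)*(-15 + (4*(-4))*1))*(a(101)/H(-99, 28)) = ((228 + 455)*(-15 + (4*(-4))*1))*((169/90)/28) = (683*(-15 - 16*1))*((169/90)*(1/28)) = (683*(-15 - 16))*(169/2520) = (683*(-31))*(169/2520) = -21173*169/2520 = -3578237/2520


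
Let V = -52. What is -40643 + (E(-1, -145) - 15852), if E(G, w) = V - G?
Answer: -56546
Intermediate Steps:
E(G, w) = -52 - G
-40643 + (E(-1, -145) - 15852) = -40643 + ((-52 - 1*(-1)) - 15852) = -40643 + ((-52 + 1) - 15852) = -40643 + (-51 - 15852) = -40643 - 15903 = -56546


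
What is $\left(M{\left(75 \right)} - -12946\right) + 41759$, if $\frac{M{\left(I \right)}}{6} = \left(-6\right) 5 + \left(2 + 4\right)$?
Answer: $54561$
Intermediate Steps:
$M{\left(I \right)} = -144$ ($M{\left(I \right)} = 6 \left(\left(-6\right) 5 + \left(2 + 4\right)\right) = 6 \left(-30 + 6\right) = 6 \left(-24\right) = -144$)
$\left(M{\left(75 \right)} - -12946\right) + 41759 = \left(-144 - -12946\right) + 41759 = \left(-144 + 12946\right) + 41759 = 12802 + 41759 = 54561$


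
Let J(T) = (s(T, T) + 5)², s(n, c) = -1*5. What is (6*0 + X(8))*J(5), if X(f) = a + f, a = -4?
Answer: 0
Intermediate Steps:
s(n, c) = -5
X(f) = -4 + f
J(T) = 0 (J(T) = (-5 + 5)² = 0² = 0)
(6*0 + X(8))*J(5) = (6*0 + (-4 + 8))*0 = (0 + 4)*0 = 4*0 = 0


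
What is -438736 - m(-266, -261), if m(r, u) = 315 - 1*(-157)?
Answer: -439208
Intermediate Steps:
m(r, u) = 472 (m(r, u) = 315 + 157 = 472)
-438736 - m(-266, -261) = -438736 - 1*472 = -438736 - 472 = -439208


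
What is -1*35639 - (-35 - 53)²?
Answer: -43383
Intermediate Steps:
-1*35639 - (-35 - 53)² = -35639 - 1*(-88)² = -35639 - 1*7744 = -35639 - 7744 = -43383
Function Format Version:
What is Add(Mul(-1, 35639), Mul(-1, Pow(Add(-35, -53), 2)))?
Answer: -43383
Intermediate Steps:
Add(Mul(-1, 35639), Mul(-1, Pow(Add(-35, -53), 2))) = Add(-35639, Mul(-1, Pow(-88, 2))) = Add(-35639, Mul(-1, 7744)) = Add(-35639, -7744) = -43383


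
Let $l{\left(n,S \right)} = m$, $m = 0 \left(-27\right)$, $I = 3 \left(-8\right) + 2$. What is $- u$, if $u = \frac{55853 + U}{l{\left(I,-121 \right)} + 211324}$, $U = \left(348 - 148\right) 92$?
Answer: $- \frac{74253}{211324} \approx -0.35137$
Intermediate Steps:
$U = 18400$ ($U = 200 \cdot 92 = 18400$)
$I = -22$ ($I = -24 + 2 = -22$)
$m = 0$
$l{\left(n,S \right)} = 0$
$u = \frac{74253}{211324}$ ($u = \frac{55853 + 18400}{0 + 211324} = \frac{74253}{211324} \approx 0.35137$)
$- u = \left(-1\right) \frac{74253}{211324} = - \frac{74253}{211324}$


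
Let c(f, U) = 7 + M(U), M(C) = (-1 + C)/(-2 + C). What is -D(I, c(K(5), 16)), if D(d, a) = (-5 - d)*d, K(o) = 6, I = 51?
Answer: 2856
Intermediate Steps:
M(C) = (-1 + C)/(-2 + C)
c(f, U) = 7 + (-1 + U)/(-2 + U)
D(d, a) = d*(-5 - d)
-D(I, c(K(5), 16)) = -(-1)*51*(5 + 51) = -(-1)*51*56 = -1*(-2856) = 2856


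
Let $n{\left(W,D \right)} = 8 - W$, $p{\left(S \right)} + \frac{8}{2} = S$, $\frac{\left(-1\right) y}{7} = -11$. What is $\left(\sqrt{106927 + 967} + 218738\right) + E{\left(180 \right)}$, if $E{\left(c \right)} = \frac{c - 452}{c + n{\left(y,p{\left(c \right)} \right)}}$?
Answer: $\frac{24279646}{111} + \sqrt{107894} \approx 2.1906 \cdot 10^{5}$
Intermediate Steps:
$y = 77$ ($y = \left(-7\right) \left(-11\right) = 77$)
$p{\left(S \right)} = -4 + S$
$E{\left(c \right)} = \frac{-452 + c}{-69 + c}$ ($E{\left(c \right)} = \frac{c - 452}{c + \left(8 - 77\right)} = \frac{-452 + c}{c + \left(8 - 77\right)} = \frac{-452 + c}{c - 69} = \frac{-452 + c}{-69 + c}$)
$\left(\sqrt{106927 + 967} + 218738\right) + E{\left(180 \right)} = \left(\sqrt{106927 + 967} + 218738\right) + \frac{-452 + 180}{-69 + 180} = \left(\sqrt{107894} + 218738\right) + \frac{1}{111} \left(-272\right) = \left(218738 + \sqrt{107894}\right) + \frac{1}{111} \left(-272\right) = \left(218738 + \sqrt{107894}\right) - \frac{272}{111} = \frac{24279646}{111} + \sqrt{107894}$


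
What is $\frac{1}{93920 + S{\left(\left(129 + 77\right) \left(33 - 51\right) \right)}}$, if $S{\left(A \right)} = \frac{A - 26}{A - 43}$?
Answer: $\frac{3751}{352297654} \approx 1.0647 \cdot 10^{-5}$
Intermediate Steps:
$S{\left(A \right)} = \frac{-26 + A}{-43 + A}$
$\frac{1}{93920 + S{\left(\left(129 + 77\right) \left(33 - 51\right) \right)}} = \frac{1}{93920 + \frac{-26 + \left(129 + 77\right) \left(33 - 51\right)}{-43 + \left(129 + 77\right) \left(33 - 51\right)}} = \frac{1}{93920 + \frac{-26 + 206 \left(-18\right)}{-43 + 206 \left(-18\right)}} = \frac{1}{93920 + \frac{-26 - 3708}{-43 - 3708}} = \frac{1}{93920 + \frac{1}{-3751} \left(-3734\right)} = \frac{1}{93920 - - \frac{3734}{3751}} = \frac{1}{93920 + \frac{3734}{3751}} = \frac{1}{\frac{352297654}{3751}} = \frac{3751}{352297654}$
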